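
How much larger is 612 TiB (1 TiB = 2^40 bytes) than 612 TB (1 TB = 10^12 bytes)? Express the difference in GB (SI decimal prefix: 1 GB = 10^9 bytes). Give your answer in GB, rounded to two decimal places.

60,901.12 GB

612 TiB = 612 × 1,099,511,627,776 = 672,901,116,198,912 bytes
612 TB = 612 × 1,000,000,000,000 = 612,000,000,000,000 bytes
difference = 60,901,116,198,912 bytes
60,901,116,198,912 / 1,000,000,000 = 60,901.12 GB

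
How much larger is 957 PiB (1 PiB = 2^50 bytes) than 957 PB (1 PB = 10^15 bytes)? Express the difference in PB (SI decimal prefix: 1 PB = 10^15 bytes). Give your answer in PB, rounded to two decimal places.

120.49 PB

957 PiB = 957 × 1,125,899,906,842,624 = 1,077,486,210,848,391,168 bytes
957 PB = 957 × 1,000,000,000,000,000 = 957,000,000,000,000,000 bytes
difference = 120,486,210,848,391,168 bytes
120,486,210,848,391,168 / 1,000,000,000,000,000 = 120.49 PB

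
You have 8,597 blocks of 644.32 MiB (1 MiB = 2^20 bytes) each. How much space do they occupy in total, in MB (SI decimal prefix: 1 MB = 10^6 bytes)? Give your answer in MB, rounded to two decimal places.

Total = 8,597 × 644.32 MiB = 5539219.04 MiB
= 5539219.04 × 1,048,576 bytes = 5,808,292,144,087.04 bytes
1 MB = 1,000,000 bytes
5,808,292,144,087.04 / 1,000,000 = 5,808,292.14 MB

5,808,292.14 MB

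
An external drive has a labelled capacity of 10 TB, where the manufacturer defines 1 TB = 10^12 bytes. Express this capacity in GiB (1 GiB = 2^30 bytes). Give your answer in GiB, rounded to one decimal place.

9,313.2 GiB

10 TB = 10 × 10^12 bytes = 10,000,000,000,000 bytes
1 GiB = 1,073,741,824 bytes
10,000,000,000,000 / 1,073,741,824 = 9,313.2 GiB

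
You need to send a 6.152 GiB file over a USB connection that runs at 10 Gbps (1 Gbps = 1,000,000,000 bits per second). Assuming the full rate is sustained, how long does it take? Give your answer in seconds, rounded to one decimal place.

6.152 GiB = 6,605,659,701.248 bytes = 52,845,277,609.984 bits
10 Gbps = 10,000,000,000 bits/s
time = 52,845,277,609.984 / 10,000,000,000 = 5.3 s

5.3 seconds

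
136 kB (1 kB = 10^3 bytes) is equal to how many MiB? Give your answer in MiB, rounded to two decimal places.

0.13 MiB

136 kB × 1,000 bytes/kB = 136,000 bytes
1 MiB = 1,048,576 bytes
136,000 / 1,048,576 = 0.13 MiB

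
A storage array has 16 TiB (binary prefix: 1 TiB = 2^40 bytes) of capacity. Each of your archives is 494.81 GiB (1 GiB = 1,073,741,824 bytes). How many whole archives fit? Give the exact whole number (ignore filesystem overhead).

Capacity: 16 TiB = 17,592,186,044,416 bytes
Per item: 494.81 GiB = 531,298,191,933.44 bytes
⌊17,592,186,044,416 / 531,298,191,933.44⌋ = 33

33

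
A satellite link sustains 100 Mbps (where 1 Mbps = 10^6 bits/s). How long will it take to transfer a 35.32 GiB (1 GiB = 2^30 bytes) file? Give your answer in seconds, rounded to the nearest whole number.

3,034 seconds

35.32 GiB = 37,924,561,223.68 bytes = 303,396,489,789.44 bits
100 Mbps = 100,000,000 bits/s
time = 303,396,489,789.44 / 100,000,000 = 3,034 s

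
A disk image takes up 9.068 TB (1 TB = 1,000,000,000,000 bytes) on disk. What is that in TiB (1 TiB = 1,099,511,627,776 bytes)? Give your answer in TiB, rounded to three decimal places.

9.068 TB = 9.068 × 10^12 bytes = 9,068,000,000,000 bytes
1 TiB = 1,099,511,627,776 bytes
9,068,000,000,000 / 1,099,511,627,776 = 8.247 TiB

8.247 TiB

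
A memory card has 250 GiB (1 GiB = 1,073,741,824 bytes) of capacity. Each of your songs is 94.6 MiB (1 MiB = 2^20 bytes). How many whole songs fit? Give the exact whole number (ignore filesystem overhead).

2,706

Capacity: 250 GiB = 268,435,456,000 bytes
Per item: 94.6 MiB = 99,195,289.6 bytes
⌊268,435,456,000 / 99,195,289.6⌋ = 2,706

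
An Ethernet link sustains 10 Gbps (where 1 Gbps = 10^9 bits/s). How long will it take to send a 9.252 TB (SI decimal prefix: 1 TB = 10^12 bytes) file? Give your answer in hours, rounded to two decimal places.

9.252 TB = 9,252,000,000,000 bytes = 74,016,000,000,000 bits
10 Gbps = 10,000,000,000 bits/s
time = 74,016,000,000,000 / 10,000,000,000 = 7,401.6000 s
7,401.6000 s / 3600 = 2.06 hours

2.06 hours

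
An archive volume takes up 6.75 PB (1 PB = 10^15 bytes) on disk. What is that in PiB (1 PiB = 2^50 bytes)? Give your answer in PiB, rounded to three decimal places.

5.995 PiB

6.75 PB = 6.75 × 10^15 bytes = 6,750,000,000,000,000 bytes
1 PiB = 2^50 bytes = 1,125,899,906,842,624 bytes
6,750,000,000,000,000 / 1,125,899,906,842,624 = 5.995 PiB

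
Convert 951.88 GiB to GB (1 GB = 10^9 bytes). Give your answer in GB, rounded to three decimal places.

1,022.073 GB

951.88 GiB = 951.88 × 2^30 bytes = 1,022,073,367,429.12 bytes
1 GB = 1,000,000,000 bytes
1,022,073,367,429.12 / 1,000,000,000 = 1,022.073 GB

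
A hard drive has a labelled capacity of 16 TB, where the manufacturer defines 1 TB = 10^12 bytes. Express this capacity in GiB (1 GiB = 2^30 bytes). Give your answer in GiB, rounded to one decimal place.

16 TB = 16 × 10^12 bytes = 16,000,000,000,000 bytes
1 GiB = 1,073,741,824 bytes
16,000,000,000,000 / 1,073,741,824 = 14,901.2 GiB

14,901.2 GiB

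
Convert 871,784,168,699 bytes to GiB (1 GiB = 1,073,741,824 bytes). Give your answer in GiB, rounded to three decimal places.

871,784,168,699 bytes given.
1 GiB = 1,073,741,824 bytes
871,784,168,699 / 1,073,741,824 = 811.912 GiB

811.912 GiB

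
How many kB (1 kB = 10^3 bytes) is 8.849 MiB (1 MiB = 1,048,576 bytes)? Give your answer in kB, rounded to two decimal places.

8.849 MiB = 8.849 × 2^20 bytes = 9,278,849.024 bytes
1 kB = 10^3 bytes = 1,000 bytes
9,278,849.024 / 1,000 = 9,278.85 kB

9,278.85 kB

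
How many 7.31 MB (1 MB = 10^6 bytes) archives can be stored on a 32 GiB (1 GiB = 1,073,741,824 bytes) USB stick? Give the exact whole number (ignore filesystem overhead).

Capacity: 32 GiB = 34,359,738,368 bytes
Per item: 7.31 MB = 7,310,000 bytes
⌊34,359,738,368 / 7,310,000⌋ = 4,700

4,700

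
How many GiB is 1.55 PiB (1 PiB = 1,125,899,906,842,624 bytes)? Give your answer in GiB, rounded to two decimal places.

1.55 PiB × 1,125,899,906,842,624 bytes/PiB = 1,745,144,855,606,067.2 bytes
1 GiB = 2^30 bytes = 1,073,741,824 bytes
1,745,144,855,606,067.2 / 1,073,741,824 = 1,625,292.80 GiB

1,625,292.80 GiB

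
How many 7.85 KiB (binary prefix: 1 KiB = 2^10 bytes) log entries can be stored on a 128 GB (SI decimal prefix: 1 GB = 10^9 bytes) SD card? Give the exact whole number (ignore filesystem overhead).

Capacity: 128 GB = 128,000,000,000 bytes
Per item: 7.85 KiB = 8,038.4 bytes
⌊128,000,000,000 / 8,038.4⌋ = 15,923,566

15,923,566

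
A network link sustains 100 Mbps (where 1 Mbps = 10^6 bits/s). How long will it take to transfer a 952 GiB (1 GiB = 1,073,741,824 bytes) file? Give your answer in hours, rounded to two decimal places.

952 GiB = 1,022,202,216,448 bytes = 8,177,617,731,584 bits
100 Mbps = 100,000,000 bits/s
time = 8,177,617,731,584 / 100,000,000 = 81,776.1773 s
81,776.1773 s / 3600 = 22.72 hours

22.72 hours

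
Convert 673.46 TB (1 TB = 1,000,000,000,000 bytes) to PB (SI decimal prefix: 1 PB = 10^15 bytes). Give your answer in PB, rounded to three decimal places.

0.673 PB

673.46 TB × 1,000,000,000,000 bytes/TB = 673,460,000,000,000 bytes
1 PB = 1,000,000,000,000,000 bytes
673,460,000,000,000 / 1,000,000,000,000,000 = 0.673 PB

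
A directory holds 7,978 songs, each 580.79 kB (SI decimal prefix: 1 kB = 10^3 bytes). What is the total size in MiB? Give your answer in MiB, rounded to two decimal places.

Total = 7,978 × 580.79 kB = 4633542.62 kB
= 4633542.62 × 1,000 bytes = 4,633,542,620 bytes
1 MiB = 1,048,576 bytes
4,633,542,620 / 1,048,576 = 4,418.89 MiB

4,418.89 MiB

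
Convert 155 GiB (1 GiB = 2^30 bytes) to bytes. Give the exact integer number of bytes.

166,429,982,720 bytes

155 × 1,073,741,824 = 166,429,982,720 bytes  (1 GiB = 2^30 bytes)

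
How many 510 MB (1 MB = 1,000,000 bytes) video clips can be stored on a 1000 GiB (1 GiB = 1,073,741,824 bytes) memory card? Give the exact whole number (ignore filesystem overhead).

Capacity: 1000 GiB = 1,073,741,824,000 bytes
Per item: 510 MB = 510,000,000 bytes
⌊1,073,741,824,000 / 510,000,000⌋ = 2,105

2,105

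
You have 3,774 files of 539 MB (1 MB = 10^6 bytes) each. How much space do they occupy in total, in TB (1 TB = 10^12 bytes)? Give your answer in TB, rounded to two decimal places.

2.03 TB

Total = 3,774 × 539 MB = 2,034,186 MB
= 2,034,186 × 1,000,000 bytes = 2,034,186,000,000 bytes
1 TB = 1,000,000,000,000 bytes
2,034,186,000,000 / 1,000,000,000,000 = 2.03 TB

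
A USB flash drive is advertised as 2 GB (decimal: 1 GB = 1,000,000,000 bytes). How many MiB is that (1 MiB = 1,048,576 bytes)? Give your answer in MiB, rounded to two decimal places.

2 GB = 2 × 10^9 bytes = 2,000,000,000 bytes
1 MiB = 1,048,576 bytes
2,000,000,000 / 1,048,576 = 1,907.35 MiB

1,907.35 MiB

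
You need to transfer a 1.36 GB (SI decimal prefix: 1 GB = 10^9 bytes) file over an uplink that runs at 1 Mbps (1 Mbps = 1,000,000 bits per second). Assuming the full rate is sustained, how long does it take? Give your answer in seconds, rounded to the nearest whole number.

10,880 seconds

1.36 GB = 1,360,000,000 bytes = 10,880,000,000 bits
1 Mbps = 1,000,000 bits/s
time = 10,880,000,000 / 1,000,000 = 10,880 s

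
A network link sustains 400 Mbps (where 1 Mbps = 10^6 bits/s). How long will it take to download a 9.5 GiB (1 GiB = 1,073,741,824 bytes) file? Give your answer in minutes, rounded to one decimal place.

3.4 minutes

9.5 GiB = 10,200,547,328 bytes = 81,604,378,624 bits
400 Mbps = 400,000,000 bits/s
time = 81,604,378,624 / 400,000,000 = 204.01 s
204.01 s / 60 = 3.4 minutes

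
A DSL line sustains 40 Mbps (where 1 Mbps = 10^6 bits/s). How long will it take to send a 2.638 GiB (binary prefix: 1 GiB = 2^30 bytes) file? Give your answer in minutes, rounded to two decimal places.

2.638 GiB = 2,832,530,931.712 bytes = 22,660,247,453.696 bits
40 Mbps = 40,000,000 bits/s
time = 22,660,247,453.696 / 40,000,000 = 566.506 s
566.506 s / 60 = 9.44 minutes

9.44 minutes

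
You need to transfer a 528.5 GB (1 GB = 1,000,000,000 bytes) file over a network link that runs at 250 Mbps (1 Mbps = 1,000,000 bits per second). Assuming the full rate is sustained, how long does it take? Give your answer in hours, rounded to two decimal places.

528.5 GB = 528,500,000,000 bytes = 4,228,000,000,000 bits
250 Mbps = 250,000,000 bits/s
time = 4,228,000,000,000 / 250,000,000 = 16,912.0000 s
16,912.0000 s / 3600 = 4.70 hours

4.70 hours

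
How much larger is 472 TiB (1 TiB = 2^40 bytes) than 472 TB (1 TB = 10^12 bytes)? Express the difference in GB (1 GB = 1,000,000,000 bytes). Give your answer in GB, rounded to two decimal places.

472 TiB = 472 × 1,099,511,627,776 = 518,969,488,310,272 bytes
472 TB = 472 × 1,000,000,000,000 = 472,000,000,000,000 bytes
difference = 46,969,488,310,272 bytes
46,969,488,310,272 / 1,000,000,000 = 46,969.49 GB

46,969.49 GB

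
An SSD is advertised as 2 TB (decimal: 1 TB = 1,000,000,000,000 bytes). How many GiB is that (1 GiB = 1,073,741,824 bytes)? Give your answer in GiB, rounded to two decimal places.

2 TB = 2 × 10^12 bytes = 2,000,000,000,000 bytes
1 GiB = 1,073,741,824 bytes
2,000,000,000,000 / 1,073,741,824 = 1,862.65 GiB

1,862.65 GiB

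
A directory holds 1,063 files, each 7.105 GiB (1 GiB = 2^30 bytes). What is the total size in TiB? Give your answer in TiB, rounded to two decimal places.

Total = 1,063 × 7.105 GiB = 7552.615 GiB
= 7552.615 × 1,073,741,824 bytes = 8,109,558,606,069.76 bytes
1 TiB = 1,099,511,627,776 bytes
8,109,558,606,069.76 / 1,099,511,627,776 = 7.38 TiB

7.38 TiB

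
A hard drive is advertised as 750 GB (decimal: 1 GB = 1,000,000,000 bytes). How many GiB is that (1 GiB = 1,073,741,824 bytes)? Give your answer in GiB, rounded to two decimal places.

750 GB = 750 × 10^9 bytes = 750,000,000,000 bytes
1 GiB = 1,073,741,824 bytes
750,000,000,000 / 1,073,741,824 = 698.49 GiB

698.49 GiB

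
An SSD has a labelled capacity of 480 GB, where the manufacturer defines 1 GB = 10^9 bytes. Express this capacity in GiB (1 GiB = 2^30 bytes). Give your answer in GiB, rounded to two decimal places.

480 GB = 480 × 10^9 bytes = 480,000,000,000 bytes
1 GiB = 1,073,741,824 bytes
480,000,000,000 / 1,073,741,824 = 447.03 GiB

447.03 GiB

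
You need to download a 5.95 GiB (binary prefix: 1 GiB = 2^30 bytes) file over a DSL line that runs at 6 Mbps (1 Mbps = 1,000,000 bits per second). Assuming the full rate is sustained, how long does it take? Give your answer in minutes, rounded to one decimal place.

142.0 minutes

5.95 GiB = 6,388,763,852.8 bytes = 51,110,110,822.4 bits
6 Mbps = 6,000,000 bits/s
time = 51,110,110,822.4 / 6,000,000 = 8,518.35 s
8,518.35 s / 60 = 142.0 minutes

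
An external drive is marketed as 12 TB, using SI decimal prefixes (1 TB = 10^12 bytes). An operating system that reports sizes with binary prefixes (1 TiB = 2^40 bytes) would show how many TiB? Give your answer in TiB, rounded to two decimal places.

12 TB × 1,000,000,000,000 bytes/TB = 12,000,000,000,000 bytes
1 TiB = 2^40 bytes = 1,099,511,627,776 bytes
12,000,000,000,000 / 1,099,511,627,776 = 10.91 TiB

10.91 TiB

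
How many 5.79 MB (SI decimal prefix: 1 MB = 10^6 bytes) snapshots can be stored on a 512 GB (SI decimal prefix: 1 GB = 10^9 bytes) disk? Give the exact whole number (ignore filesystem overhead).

Capacity: 512 GB = 512,000,000,000 bytes
Per item: 5.79 MB = 5,790,000 bytes
⌊512,000,000,000 / 5,790,000⌋ = 88,428

88,428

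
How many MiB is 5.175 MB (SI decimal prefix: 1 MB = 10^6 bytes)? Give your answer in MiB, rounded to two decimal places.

5.175 MB = 5.175 × 10^6 bytes = 5,175,000 bytes
1 MiB = 2^20 bytes = 1,048,576 bytes
5,175,000 / 1,048,576 = 4.94 MiB

4.94 MiB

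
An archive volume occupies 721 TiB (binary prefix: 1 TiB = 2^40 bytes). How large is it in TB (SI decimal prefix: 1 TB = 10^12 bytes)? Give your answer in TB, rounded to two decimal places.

721 TiB = 721 × 2^40 bytes = 792,747,883,626,496 bytes
1 TB = 1,000,000,000,000 bytes
792,747,883,626,496 / 1,000,000,000,000 = 792.75 TB

792.75 TB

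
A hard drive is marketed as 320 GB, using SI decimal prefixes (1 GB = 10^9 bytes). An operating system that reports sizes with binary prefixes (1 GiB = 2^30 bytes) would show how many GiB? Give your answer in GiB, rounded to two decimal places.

298.02 GiB

320 GB = 320 × 10^9 bytes = 320,000,000,000 bytes
1 GiB = 1,073,741,824 bytes
320,000,000,000 / 1,073,741,824 = 298.02 GiB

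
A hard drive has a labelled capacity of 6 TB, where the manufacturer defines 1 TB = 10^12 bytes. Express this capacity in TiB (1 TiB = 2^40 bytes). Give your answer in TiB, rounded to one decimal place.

5.5 TiB

6 TB × 1,000,000,000,000 bytes/TB = 6,000,000,000,000 bytes
1 TiB = 2^40 bytes = 1,099,511,627,776 bytes
6,000,000,000,000 / 1,099,511,627,776 = 5.5 TiB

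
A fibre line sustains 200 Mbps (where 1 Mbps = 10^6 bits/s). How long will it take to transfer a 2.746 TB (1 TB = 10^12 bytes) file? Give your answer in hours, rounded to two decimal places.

2.746 TB = 2,746,000,000,000 bytes = 21,968,000,000,000 bits
200 Mbps = 200,000,000 bits/s
time = 21,968,000,000,000 / 200,000,000 = 109,840.0000 s
109,840.0000 s / 3600 = 30.51 hours

30.51 hours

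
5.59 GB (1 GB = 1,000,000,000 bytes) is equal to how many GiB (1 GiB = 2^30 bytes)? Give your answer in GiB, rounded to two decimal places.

5.21 GiB

5.59 GB = 5.59 × 10^9 bytes = 5,590,000,000 bytes
1 GiB = 1,073,741,824 bytes
5,590,000,000 / 1,073,741,824 = 5.21 GiB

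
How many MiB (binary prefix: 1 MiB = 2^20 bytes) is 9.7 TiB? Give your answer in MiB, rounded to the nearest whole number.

9.7 TiB = 9.7 × 2^40 bytes = 10,665,262,789,427.2 bytes
1 MiB = 2^20 bytes = 1,048,576 bytes
10,665,262,789,427.2 / 1,048,576 = 10,171,187 MiB

10,171,187 MiB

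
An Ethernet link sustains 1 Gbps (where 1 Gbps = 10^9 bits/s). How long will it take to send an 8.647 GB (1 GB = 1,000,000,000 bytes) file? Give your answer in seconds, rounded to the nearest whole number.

69 seconds

8.647 GB = 8,647,000,000 bytes = 69,176,000,000 bits
1 Gbps = 1,000,000,000 bits/s
time = 69,176,000,000 / 1,000,000,000 = 69 s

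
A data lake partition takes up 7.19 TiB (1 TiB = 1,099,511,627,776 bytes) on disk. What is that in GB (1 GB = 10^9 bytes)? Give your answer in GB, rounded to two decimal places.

7.19 TiB = 7.19 × 2^40 bytes = 7,905,488,603,709.44 bytes
1 GB = 1,000,000,000 bytes
7,905,488,603,709.44 / 1,000,000,000 = 7,905.49 GB

7,905.49 GB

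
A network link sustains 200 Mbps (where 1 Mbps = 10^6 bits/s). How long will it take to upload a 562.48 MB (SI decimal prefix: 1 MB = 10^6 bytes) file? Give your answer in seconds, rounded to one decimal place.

562.48 MB = 562,480,000 bytes = 4,499,840,000 bits
200 Mbps = 200,000,000 bits/s
time = 4,499,840,000 / 200,000,000 = 22.5 s

22.5 seconds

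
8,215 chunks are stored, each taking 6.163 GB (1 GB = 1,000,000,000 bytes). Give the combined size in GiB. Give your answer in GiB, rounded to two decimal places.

Total = 8,215 × 6.163 GB = 50629.045 GB
= 50629.045 × 1,000,000,000 bytes = 50,629,045,000,000 bytes
1 GiB = 1,073,741,824 bytes
50,629,045,000,000 / 1,073,741,824 = 47,151.97 GiB

47,151.97 GiB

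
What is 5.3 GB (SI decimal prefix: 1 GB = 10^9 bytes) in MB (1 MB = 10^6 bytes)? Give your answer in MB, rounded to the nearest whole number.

5,300 MB

5.3 GB × 1,000,000,000 bytes/GB = 5,300,000,000 bytes
1 MB = 1,000,000 bytes
5,300,000,000 / 1,000,000 = 5,300 MB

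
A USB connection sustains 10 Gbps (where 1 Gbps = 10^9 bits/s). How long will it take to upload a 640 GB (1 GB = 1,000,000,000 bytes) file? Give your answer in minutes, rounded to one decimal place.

640 GB = 640,000,000,000 bytes = 5,120,000,000,000 bits
10 Gbps = 10,000,000,000 bits/s
time = 5,120,000,000,000 / 10,000,000,000 = 512.00 s
512.00 s / 60 = 8.5 minutes

8.5 minutes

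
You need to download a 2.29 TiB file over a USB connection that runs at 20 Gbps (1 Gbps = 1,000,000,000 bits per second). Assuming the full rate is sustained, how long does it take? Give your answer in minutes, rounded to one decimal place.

2.29 TiB = 2,517,881,627,607.04 bytes = 20,143,053,020,856.32 bits
20 Gbps = 20,000,000,000 bits/s
time = 20,143,053,020,856.32 / 20,000,000,000 = 1,007.15 s
1,007.15 s / 60 = 16.8 minutes

16.8 minutes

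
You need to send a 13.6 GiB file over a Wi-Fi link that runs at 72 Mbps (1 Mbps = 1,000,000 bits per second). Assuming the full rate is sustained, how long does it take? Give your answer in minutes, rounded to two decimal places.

27.04 minutes

13.6 GiB = 14,602,888,806.4 bytes = 116,823,110,451.2 bits
72 Mbps = 72,000,000 bits/s
time = 116,823,110,451.2 / 72,000,000 = 1,622.543 s
1,622.543 s / 60 = 27.04 minutes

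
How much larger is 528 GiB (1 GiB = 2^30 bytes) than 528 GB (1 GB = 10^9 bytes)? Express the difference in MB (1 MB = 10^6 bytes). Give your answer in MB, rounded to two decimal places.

38,935.68 MB

528 GiB = 528 × 1,073,741,824 = 566,935,683,072 bytes
528 GB = 528 × 1,000,000,000 = 528,000,000,000 bytes
difference = 38,935,683,072 bytes
38,935,683,072 / 1,000,000 = 38,935.68 MB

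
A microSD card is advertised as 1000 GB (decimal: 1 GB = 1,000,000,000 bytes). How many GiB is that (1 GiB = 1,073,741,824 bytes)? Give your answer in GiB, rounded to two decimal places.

931.32 GiB

1000 GB × 1,000,000,000 bytes/GB = 1,000,000,000,000 bytes
1 GiB = 2^30 bytes = 1,073,741,824 bytes
1,000,000,000,000 / 1,073,741,824 = 931.32 GiB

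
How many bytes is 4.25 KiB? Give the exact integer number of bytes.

4.25 × 1,024 = 4,352 bytes  (1 KiB = 2^10 bytes)

4,352 bytes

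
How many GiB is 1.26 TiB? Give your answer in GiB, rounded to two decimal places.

1.26 TiB = 1.26 × 2^40 bytes = 1,385,384,650,997.76 bytes
1 GiB = 1,073,741,824 bytes
1,385,384,650,997.76 / 1,073,741,824 = 1,290.24 GiB

1,290.24 GiB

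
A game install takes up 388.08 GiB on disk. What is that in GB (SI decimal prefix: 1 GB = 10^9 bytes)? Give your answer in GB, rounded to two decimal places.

416.70 GB

388.08 GiB = 388.08 × 2^30 bytes = 416,697,727,057.92 bytes
1 GB = 1,000,000,000 bytes
416,697,727,057.92 / 1,000,000,000 = 416.70 GB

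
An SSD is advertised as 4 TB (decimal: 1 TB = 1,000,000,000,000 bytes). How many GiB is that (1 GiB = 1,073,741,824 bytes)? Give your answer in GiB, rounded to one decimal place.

4 TB = 4 × 10^12 bytes = 4,000,000,000,000 bytes
1 GiB = 1,073,741,824 bytes
4,000,000,000,000 / 1,073,741,824 = 3,725.3 GiB

3,725.3 GiB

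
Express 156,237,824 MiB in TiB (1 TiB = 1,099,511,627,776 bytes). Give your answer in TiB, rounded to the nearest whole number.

156,237,824 MiB = 156,237,824 × 2^20 bytes = 163,827,232,538,624 bytes
1 TiB = 2^40 bytes = 1,099,511,627,776 bytes
163,827,232,538,624 / 1,099,511,627,776 = 149 TiB

149 TiB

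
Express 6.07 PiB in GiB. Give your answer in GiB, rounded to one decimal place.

6,364,856.3 GiB

6.07 PiB = 6.07 × 2^50 bytes = 6,834,212,434,534,727.68 bytes
1 GiB = 1,073,741,824 bytes
6,834,212,434,534,727.68 / 1,073,741,824 = 6,364,856.3 GiB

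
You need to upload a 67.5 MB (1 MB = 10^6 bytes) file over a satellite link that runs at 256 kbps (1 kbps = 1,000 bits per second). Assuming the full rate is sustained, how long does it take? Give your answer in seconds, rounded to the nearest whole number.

2,109 seconds

67.5 MB = 67,500,000 bytes = 540,000,000 bits
256 kbps = 256,000 bits/s
time = 540,000,000 / 256,000 = 2,109 s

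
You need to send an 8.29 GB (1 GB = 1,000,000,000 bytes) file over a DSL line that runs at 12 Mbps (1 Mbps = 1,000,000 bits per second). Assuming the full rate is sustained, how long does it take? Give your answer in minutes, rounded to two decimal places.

92.11 minutes

8.29 GB = 8,290,000,000 bytes = 66,320,000,000 bits
12 Mbps = 12,000,000 bits/s
time = 66,320,000,000 / 12,000,000 = 5,526.667 s
5,526.667 s / 60 = 92.11 minutes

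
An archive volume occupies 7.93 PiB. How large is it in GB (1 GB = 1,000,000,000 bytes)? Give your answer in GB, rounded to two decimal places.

8,928,386.26 GB

7.93 PiB = 7.93 × 2^50 bytes = 8,928,386,261,262,008.32 bytes
1 GB = 1,000,000,000 bytes
8,928,386,261,262,008.32 / 1,000,000,000 = 8,928,386.26 GB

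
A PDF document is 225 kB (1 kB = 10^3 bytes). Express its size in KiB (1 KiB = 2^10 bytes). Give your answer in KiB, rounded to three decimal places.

225 kB = 225 × 10^3 bytes = 225,000 bytes
1 KiB = 2^10 bytes = 1,024 bytes
225,000 / 1,024 = 219.727 KiB

219.727 KiB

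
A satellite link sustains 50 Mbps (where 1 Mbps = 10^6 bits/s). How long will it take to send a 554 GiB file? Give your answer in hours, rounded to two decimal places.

554 GiB = 594,852,970,496 bytes = 4,758,823,763,968 bits
50 Mbps = 50,000,000 bits/s
time = 4,758,823,763,968 / 50,000,000 = 95,176.4753 s
95,176.4753 s / 3600 = 26.44 hours

26.44 hours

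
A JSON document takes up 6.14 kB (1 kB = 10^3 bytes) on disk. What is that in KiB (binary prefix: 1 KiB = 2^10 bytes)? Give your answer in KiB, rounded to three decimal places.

6.14 kB = 6.14 × 10^3 bytes = 6,140 bytes
1 KiB = 2^10 bytes = 1,024 bytes
6,140 / 1,024 = 5.996 KiB

5.996 KiB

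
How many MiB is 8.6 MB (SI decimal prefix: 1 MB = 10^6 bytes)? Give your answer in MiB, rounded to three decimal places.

8.202 MiB

8.6 MB × 1,000,000 bytes/MB = 8,600,000 bytes
1 MiB = 2^20 bytes = 1,048,576 bytes
8,600,000 / 1,048,576 = 8.202 MiB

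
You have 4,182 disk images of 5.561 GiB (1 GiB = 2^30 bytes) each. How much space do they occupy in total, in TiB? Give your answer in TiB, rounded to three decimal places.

22.711 TiB

Total = 4,182 × 5.561 GiB = 23256.102 GiB
= 23256.102 × 1,073,741,824 bytes = 24,971,049,380,610.048 bytes
1 TiB = 1,099,511,627,776 bytes
24,971,049,380,610.048 / 1,099,511,627,776 = 22.711 TiB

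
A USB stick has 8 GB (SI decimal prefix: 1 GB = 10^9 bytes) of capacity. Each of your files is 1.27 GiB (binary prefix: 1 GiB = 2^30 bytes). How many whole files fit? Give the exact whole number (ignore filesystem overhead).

5

Capacity: 8 GB = 8,000,000,000 bytes
Per item: 1.27 GiB = 1,363,652,116.48 bytes
⌊8,000,000,000 / 1,363,652,116.48⌋ = 5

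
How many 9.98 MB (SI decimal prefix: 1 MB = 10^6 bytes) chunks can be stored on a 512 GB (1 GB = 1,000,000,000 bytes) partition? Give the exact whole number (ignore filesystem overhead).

Capacity: 512 GB = 512,000,000,000 bytes
Per item: 9.98 MB = 9,980,000 bytes
⌊512,000,000,000 / 9,980,000⌋ = 51,302

51,302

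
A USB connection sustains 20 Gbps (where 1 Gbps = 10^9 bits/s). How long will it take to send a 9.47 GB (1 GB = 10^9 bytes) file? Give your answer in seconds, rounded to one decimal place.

9.47 GB = 9,470,000,000 bytes = 75,760,000,000 bits
20 Gbps = 20,000,000,000 bits/s
time = 75,760,000,000 / 20,000,000,000 = 3.8 s

3.8 seconds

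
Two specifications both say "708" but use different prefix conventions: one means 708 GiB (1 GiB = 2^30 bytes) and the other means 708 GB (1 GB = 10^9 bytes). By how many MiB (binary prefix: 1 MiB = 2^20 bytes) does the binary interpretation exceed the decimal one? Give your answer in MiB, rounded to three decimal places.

708 GiB = 708 × 1,073,741,824 = 760,209,211,392 bytes
708 GB = 708 × 1,000,000,000 = 708,000,000,000 bytes
difference = 52,209,211,392 bytes
52,209,211,392 / 1,048,576 = 49,790.584 MiB

49,790.584 MiB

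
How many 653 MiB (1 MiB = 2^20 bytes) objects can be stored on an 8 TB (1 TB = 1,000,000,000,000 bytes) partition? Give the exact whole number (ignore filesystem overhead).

11,683

Capacity: 8 TB = 8,000,000,000,000 bytes
Per item: 653 MiB = 684,720,128 bytes
⌊8,000,000,000,000 / 684,720,128⌋ = 11,683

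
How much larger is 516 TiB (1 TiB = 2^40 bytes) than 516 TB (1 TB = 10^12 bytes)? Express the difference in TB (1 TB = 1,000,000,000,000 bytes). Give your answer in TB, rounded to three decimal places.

51.348 TB

516 TiB = 516 × 1,099,511,627,776 = 567,347,999,932,416 bytes
516 TB = 516 × 1,000,000,000,000 = 516,000,000,000,000 bytes
difference = 51,347,999,932,416 bytes
51,347,999,932,416 / 1,000,000,000,000 = 51.348 TB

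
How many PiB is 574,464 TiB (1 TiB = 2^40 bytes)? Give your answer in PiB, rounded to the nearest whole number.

561 PiB

574,464 TiB × 1,099,511,627,776 bytes/TiB = 631,629,847,738,712,064 bytes
1 PiB = 2^50 bytes = 1,125,899,906,842,624 bytes
631,629,847,738,712,064 / 1,125,899,906,842,624 = 561 PiB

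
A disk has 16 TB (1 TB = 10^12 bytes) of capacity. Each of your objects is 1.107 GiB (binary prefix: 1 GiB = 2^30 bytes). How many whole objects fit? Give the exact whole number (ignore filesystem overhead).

Capacity: 16 TB = 16,000,000,000,000 bytes
Per item: 1.107 GiB = 1,188,632,199.168 bytes
⌊16,000,000,000,000 / 1,188,632,199.168⌋ = 13,460

13,460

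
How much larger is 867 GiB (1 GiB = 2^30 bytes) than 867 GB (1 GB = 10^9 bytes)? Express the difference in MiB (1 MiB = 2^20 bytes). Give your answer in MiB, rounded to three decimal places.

867 GiB = 867 × 1,073,741,824 = 930,934,161,408 bytes
867 GB = 867 × 1,000,000,000 = 867,000,000,000 bytes
difference = 63,934,161,408 bytes
63,934,161,408 / 1,048,576 = 60,972.368 MiB

60,972.368 MiB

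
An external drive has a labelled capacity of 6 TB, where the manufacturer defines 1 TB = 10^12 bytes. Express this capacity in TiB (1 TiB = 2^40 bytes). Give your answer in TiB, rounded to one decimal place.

5.5 TiB

6 TB = 6 × 10^12 bytes = 6,000,000,000,000 bytes
1 TiB = 1,099,511,627,776 bytes
6,000,000,000,000 / 1,099,511,627,776 = 5.5 TiB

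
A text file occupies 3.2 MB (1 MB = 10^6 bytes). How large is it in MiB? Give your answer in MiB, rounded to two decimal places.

3.05 MiB

3.2 MB = 3.2 × 10^6 bytes = 3,200,000 bytes
1 MiB = 2^20 bytes = 1,048,576 bytes
3,200,000 / 1,048,576 = 3.05 MiB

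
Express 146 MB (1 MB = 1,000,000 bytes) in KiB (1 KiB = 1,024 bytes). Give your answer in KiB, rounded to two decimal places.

142,578.13 KiB

146 MB = 146 × 10^6 bytes = 146,000,000 bytes
1 KiB = 2^10 bytes = 1,024 bytes
146,000,000 / 1,024 = 142,578.13 KiB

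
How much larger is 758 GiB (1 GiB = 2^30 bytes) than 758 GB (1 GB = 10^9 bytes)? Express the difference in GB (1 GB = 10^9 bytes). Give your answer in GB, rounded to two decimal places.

55.90 GB

758 GiB = 758 × 1,073,741,824 = 813,896,302,592 bytes
758 GB = 758 × 1,000,000,000 = 758,000,000,000 bytes
difference = 55,896,302,592 bytes
55,896,302,592 / 1,000,000,000 = 55.90 GB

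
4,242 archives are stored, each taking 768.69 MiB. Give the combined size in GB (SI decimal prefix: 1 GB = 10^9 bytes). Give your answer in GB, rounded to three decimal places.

3,419.179 GB

Total = 4,242 × 768.69 MiB = 3260782.98 MiB
= 3260782.98 × 1,048,576 bytes = 3,419,178,774,036.48 bytes
1 GB = 1,000,000,000 bytes
3,419,178,774,036.48 / 1,000,000,000 = 3,419.179 GB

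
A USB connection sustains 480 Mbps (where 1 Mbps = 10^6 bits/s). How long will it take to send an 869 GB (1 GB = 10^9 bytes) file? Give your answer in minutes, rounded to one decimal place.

869 GB = 869,000,000,000 bytes = 6,952,000,000,000 bits
480 Mbps = 480,000,000 bits/s
time = 6,952,000,000,000 / 480,000,000 = 14,483.33 s
14,483.33 s / 60 = 241.4 minutes

241.4 minutes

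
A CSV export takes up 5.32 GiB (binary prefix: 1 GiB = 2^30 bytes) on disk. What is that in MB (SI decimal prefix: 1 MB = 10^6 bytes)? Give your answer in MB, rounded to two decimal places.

5,712.31 MB

5.32 GiB = 5.32 × 2^30 bytes = 5,712,306,503.68 bytes
1 MB = 10^6 bytes = 1,000,000 bytes
5,712,306,503.68 / 1,000,000 = 5,712.31 MB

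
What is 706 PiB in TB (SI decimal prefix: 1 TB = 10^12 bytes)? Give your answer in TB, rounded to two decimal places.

794,885.33 TB

706 PiB × 1,125,899,906,842,624 bytes/PiB = 794,885,334,230,892,544 bytes
1 TB = 10^12 bytes = 1,000,000,000,000 bytes
794,885,334,230,892,544 / 1,000,000,000,000 = 794,885.33 TB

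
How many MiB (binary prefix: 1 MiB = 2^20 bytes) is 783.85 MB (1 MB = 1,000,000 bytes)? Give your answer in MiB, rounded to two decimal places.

783.85 MB = 783.85 × 10^6 bytes = 783,850,000 bytes
1 MiB = 2^20 bytes = 1,048,576 bytes
783,850,000 / 1,048,576 = 747.54 MiB

747.54 MiB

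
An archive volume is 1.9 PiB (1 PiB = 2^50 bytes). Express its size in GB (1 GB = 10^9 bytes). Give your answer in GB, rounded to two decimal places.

2,139,209.82 GB

1.9 PiB = 1.9 × 2^50 bytes = 2,139,209,823,000,985.6 bytes
1 GB = 1,000,000,000 bytes
2,139,209,823,000,985.6 / 1,000,000,000 = 2,139,209.82 GB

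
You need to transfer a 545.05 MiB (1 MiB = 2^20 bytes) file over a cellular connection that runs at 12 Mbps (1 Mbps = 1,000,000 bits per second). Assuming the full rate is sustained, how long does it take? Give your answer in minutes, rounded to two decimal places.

6.35 minutes

545.05 MiB = 571,526,348.8 bytes = 4,572,210,790.4 bits
12 Mbps = 12,000,000 bits/s
time = 4,572,210,790.4 / 12,000,000 = 381.018 s
381.018 s / 60 = 6.35 minutes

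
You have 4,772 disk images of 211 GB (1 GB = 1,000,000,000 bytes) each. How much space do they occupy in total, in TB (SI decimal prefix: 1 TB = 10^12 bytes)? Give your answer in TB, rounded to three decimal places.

Total = 4,772 × 211 GB = 1,006,892 GB
= 1,006,892 × 1,000,000,000 bytes = 1,006,892,000,000,000 bytes
1 TB = 1,000,000,000,000 bytes
1,006,892,000,000,000 / 1,000,000,000,000 = 1,006.892 TB

1,006.892 TB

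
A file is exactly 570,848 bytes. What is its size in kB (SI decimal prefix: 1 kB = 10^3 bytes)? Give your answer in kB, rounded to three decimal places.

570.848 kB

570,848 bytes given.
1 kB = 1,000 bytes
570,848 / 1,000 = 570.848 kB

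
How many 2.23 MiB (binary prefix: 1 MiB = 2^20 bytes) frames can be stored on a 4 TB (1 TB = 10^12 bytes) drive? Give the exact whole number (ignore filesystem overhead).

Capacity: 4 TB = 4,000,000,000,000 bytes
Per item: 2.23 MiB = 2,338,324.48 bytes
⌊4,000,000,000,000 / 2,338,324.48⌋ = 1,710,626

1,710,626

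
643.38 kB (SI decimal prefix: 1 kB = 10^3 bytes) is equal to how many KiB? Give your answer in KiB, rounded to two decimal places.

628.30 KiB

643.38 kB = 643.38 × 10^3 bytes = 643,380 bytes
1 KiB = 2^10 bytes = 1,024 bytes
643,380 / 1,024 = 628.30 KiB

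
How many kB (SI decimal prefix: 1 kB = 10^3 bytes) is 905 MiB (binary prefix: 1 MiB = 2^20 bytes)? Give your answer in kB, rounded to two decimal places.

948,961.28 kB

905 MiB = 905 × 2^20 bytes = 948,961,280 bytes
1 kB = 1,000 bytes
948,961,280 / 1,000 = 948,961.28 kB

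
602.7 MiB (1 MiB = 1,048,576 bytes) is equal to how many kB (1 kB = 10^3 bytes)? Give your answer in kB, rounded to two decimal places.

602.7 MiB = 602.7 × 2^20 bytes = 631,976,755.2 bytes
1 kB = 10^3 bytes = 1,000 bytes
631,976,755.2 / 1,000 = 631,976.76 kB

631,976.76 kB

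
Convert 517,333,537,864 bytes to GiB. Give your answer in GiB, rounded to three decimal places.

517,333,537,864 bytes given.
1 GiB = 2^30 bytes = 1,073,741,824 bytes
517,333,537,864 / 1,073,741,824 = 481.804 GiB

481.804 GiB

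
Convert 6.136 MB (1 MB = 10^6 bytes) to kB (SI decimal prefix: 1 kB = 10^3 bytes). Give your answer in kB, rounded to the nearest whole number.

6,136 kB

6.136 MB = 6.136 × 10^6 bytes = 6,136,000 bytes
1 kB = 1,000 bytes
6,136,000 / 1,000 = 6,136 kB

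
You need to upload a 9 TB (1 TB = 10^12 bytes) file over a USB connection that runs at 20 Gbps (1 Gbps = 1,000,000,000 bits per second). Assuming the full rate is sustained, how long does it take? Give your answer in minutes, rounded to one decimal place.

9 TB = 9,000,000,000,000 bytes = 72,000,000,000,000 bits
20 Gbps = 20,000,000,000 bits/s
time = 72,000,000,000,000 / 20,000,000,000 = 3,600.00 s
3,600.00 s / 60 = 60.0 minutes

60.0 minutes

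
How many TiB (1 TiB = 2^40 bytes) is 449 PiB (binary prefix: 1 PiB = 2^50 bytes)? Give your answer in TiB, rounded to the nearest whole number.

449 PiB × 1,125,899,906,842,624 bytes/PiB = 505,529,058,172,338,176 bytes
1 TiB = 2^40 bytes = 1,099,511,627,776 bytes
505,529,058,172,338,176 / 1,099,511,627,776 = 459,776 TiB

459,776 TiB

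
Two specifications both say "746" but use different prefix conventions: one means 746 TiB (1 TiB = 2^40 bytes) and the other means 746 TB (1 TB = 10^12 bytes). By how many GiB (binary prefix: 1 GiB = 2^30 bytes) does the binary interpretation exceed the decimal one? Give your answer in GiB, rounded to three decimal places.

746 TiB = 746 × 1,099,511,627,776 = 820,235,674,320,896 bytes
746 TB = 746 × 1,000,000,000,000 = 746,000,000,000,000 bytes
difference = 74,235,674,320,896 bytes
74,235,674,320,896 / 1,073,741,824 = 69,137.359 GiB

69,137.359 GiB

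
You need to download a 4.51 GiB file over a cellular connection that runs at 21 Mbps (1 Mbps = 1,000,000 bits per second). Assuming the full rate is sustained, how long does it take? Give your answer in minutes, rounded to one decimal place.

4.51 GiB = 4,842,575,626.24 bytes = 38,740,605,009.92 bits
21 Mbps = 21,000,000 bits/s
time = 38,740,605,009.92 / 21,000,000 = 1,844.79 s
1,844.79 s / 60 = 30.7 minutes

30.7 minutes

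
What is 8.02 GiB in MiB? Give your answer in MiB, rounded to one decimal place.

8.02 GiB = 8.02 × 2^30 bytes = 8,611,409,428.48 bytes
1 MiB = 1,048,576 bytes
8,611,409,428.48 / 1,048,576 = 8,212.5 MiB

8,212.5 MiB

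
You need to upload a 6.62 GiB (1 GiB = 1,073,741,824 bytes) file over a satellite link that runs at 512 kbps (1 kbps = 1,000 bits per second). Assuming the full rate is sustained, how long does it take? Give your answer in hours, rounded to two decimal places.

30.85 hours

6.62 GiB = 7,108,170,874.88 bytes = 56,865,366,999.04 bits
512 kbps = 512,000 bits/s
time = 56,865,366,999.04 / 512,000 = 111,065.1699 s
111,065.1699 s / 3600 = 30.85 hours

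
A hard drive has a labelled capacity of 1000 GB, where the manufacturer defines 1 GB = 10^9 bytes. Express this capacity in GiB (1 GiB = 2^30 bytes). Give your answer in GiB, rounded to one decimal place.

1000 GB = 1000 × 10^9 bytes = 1,000,000,000,000 bytes
1 GiB = 2^30 bytes = 1,073,741,824 bytes
1,000,000,000,000 / 1,073,741,824 = 931.3 GiB

931.3 GiB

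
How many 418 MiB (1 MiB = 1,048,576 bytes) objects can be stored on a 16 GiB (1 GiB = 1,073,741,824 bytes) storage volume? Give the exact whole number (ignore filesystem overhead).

39

Capacity: 16 GiB = 17,179,869,184 bytes
Per item: 418 MiB = 438,304,768 bytes
⌊17,179,869,184 / 438,304,768⌋ = 39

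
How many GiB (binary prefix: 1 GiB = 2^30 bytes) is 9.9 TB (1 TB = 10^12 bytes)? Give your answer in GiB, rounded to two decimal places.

9.9 TB × 1,000,000,000,000 bytes/TB = 9,900,000,000,000 bytes
1 GiB = 1,073,741,824 bytes
9,900,000,000,000 / 1,073,741,824 = 9,220.09 GiB

9,220.09 GiB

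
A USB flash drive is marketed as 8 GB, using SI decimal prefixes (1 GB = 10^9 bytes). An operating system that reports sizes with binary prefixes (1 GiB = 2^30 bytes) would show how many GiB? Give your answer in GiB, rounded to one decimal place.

8 GB = 8 × 10^9 bytes = 8,000,000,000 bytes
1 GiB = 2^30 bytes = 1,073,741,824 bytes
8,000,000,000 / 1,073,741,824 = 7.5 GiB

7.5 GiB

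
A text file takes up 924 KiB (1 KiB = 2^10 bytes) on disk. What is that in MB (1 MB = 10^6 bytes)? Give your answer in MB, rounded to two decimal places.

0.95 MB

924 KiB = 924 × 2^10 bytes = 946,176 bytes
1 MB = 10^6 bytes = 1,000,000 bytes
946,176 / 1,000,000 = 0.95 MB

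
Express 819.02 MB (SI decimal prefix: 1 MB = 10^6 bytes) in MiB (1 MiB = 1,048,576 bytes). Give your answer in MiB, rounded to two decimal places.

781.08 MiB

819.02 MB = 819.02 × 10^6 bytes = 819,020,000 bytes
1 MiB = 2^20 bytes = 1,048,576 bytes
819,020,000 / 1,048,576 = 781.08 MiB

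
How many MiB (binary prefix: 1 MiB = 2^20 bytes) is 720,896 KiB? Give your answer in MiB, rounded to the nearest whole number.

704 MiB

720,896 KiB × 1,024 bytes/KiB = 738,197,504 bytes
1 MiB = 2^20 bytes = 1,048,576 bytes
738,197,504 / 1,048,576 = 704 MiB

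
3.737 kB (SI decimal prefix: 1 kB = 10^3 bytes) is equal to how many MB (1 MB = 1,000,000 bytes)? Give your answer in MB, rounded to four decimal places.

3.737 kB × 1,000 bytes/kB = 3,737 bytes
1 MB = 1,000,000 bytes
3,737 / 1,000,000 = 0.0037 MB

0.0037 MB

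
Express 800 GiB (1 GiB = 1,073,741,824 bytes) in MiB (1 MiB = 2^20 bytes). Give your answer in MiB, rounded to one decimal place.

800 GiB = 800 × 2^30 bytes = 858,993,459,200 bytes
1 MiB = 2^20 bytes = 1,048,576 bytes
858,993,459,200 / 1,048,576 = 819,200.0 MiB

819,200.0 MiB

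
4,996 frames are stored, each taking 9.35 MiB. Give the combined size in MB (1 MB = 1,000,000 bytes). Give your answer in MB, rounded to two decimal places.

Total = 4,996 × 9.35 MiB = 46712.6 MiB
= 46712.6 × 1,048,576 bytes = 48,981,711,257.6 bytes
1 MB = 1,000,000 bytes
48,981,711,257.6 / 1,000,000 = 48,981.71 MB

48,981.71 MB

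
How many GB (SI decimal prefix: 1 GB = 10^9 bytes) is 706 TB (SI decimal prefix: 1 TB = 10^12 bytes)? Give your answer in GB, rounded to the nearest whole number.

706,000 GB

706 TB × 1,000,000,000,000 bytes/TB = 706,000,000,000,000 bytes
1 GB = 1,000,000,000 bytes
706,000,000,000,000 / 1,000,000,000 = 706,000 GB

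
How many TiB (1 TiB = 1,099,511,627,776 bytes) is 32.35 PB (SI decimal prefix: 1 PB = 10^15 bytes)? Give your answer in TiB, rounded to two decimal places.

29,422.15 TiB

32.35 PB × 1,000,000,000,000,000 bytes/PB = 32,350,000,000,000,000 bytes
1 TiB = 1,099,511,627,776 bytes
32,350,000,000,000,000 / 1,099,511,627,776 = 29,422.15 TiB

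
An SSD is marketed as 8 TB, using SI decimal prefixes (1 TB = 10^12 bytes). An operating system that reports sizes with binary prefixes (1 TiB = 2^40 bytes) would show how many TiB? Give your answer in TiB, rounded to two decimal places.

7.28 TiB

8 TB = 8 × 10^12 bytes = 8,000,000,000,000 bytes
1 TiB = 2^40 bytes = 1,099,511,627,776 bytes
8,000,000,000,000 / 1,099,511,627,776 = 7.28 TiB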